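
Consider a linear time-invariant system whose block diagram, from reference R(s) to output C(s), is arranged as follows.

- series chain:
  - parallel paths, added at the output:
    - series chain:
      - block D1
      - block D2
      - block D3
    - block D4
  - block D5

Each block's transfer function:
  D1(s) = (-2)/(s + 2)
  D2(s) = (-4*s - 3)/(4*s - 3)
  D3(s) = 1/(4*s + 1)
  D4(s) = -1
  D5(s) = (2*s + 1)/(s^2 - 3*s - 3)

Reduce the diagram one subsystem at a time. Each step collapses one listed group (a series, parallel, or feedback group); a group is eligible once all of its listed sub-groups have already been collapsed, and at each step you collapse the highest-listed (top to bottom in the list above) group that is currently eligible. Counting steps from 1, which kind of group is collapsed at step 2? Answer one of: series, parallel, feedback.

1. multiply D1, D2, D3 (series)
2. parallel reduction of (D1*D2*D3), D4
3. series reduction of ((D1*D2*D3)+D4), D5
Step 2 collapses a parallel group.

Answer: parallel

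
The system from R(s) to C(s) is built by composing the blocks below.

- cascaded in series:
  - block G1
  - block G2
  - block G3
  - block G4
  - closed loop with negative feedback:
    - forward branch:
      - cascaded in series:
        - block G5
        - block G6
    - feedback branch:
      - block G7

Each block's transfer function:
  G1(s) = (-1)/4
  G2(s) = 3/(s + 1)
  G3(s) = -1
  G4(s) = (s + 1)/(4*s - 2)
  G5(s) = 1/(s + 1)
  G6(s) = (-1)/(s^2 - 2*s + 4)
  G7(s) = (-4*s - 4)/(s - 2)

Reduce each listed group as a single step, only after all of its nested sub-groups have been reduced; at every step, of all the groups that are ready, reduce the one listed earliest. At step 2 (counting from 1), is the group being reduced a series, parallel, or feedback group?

Step 1. series reduction of G5, G6
Step 2. collapse the loop ((G5*G6) forward, G7 return)
Step 3. cascade G1, G2, G3, G4, [(G5*G6)/(1+(G5*G6)*G7)]
Step 2 collapses a feedback group.

Final answer: feedback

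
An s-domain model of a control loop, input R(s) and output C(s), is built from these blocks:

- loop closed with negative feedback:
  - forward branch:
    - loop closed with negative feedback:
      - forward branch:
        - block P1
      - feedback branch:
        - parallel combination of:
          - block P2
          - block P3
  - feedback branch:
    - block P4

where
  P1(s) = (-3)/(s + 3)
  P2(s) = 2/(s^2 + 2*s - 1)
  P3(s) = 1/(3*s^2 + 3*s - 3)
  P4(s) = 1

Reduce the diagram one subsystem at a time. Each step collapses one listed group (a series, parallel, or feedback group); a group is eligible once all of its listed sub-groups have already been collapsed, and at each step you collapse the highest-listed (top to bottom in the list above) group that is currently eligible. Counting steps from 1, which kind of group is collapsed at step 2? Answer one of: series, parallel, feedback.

1. parallel reduction of P2, P3
2. close the feedback loop around P1, (P2+P3)
3. reduce the feedback loop with forward [P1/(1+P1*(P2+P3))] and return P4
At step 2 the group reduced is feedback.

Therefore the answer is feedback.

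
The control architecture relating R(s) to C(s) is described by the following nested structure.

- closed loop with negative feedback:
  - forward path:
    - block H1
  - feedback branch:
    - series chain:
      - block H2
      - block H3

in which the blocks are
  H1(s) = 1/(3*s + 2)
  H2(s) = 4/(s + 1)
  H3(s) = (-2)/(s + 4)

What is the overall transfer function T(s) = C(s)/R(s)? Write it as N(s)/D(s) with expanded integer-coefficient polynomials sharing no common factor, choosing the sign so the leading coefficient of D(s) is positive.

Step 1. multiply H2, H3 (series): (-8)/(s^2 + 5*s + 4)
Step 2. collapse the loop (H1 forward, (H2*H3) return); the result is T(s) itself (integer coefficients, no common factor, positive leading denominator coefficient)

Therefore the answer is (s^2 + 5*s + 4)/(3*s^3 + 17*s^2 + 22*s).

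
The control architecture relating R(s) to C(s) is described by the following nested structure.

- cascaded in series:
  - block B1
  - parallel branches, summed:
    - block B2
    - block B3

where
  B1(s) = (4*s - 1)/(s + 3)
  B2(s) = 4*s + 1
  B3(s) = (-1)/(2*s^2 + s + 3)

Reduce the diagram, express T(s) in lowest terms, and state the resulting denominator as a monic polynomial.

Reducing step by step:

Step 1. reduce the parallel group B2, B3 -> (8*s^3 + 6*s^2 + 13*s + 2)/(2*s^2 + s + 3)
Step 2. cascade B1, (B2+B3) -> (32*s^4 + 16*s^3 + 46*s^2 - 5*s - 2)/(2*s^3 + 7*s^2 + 6*s + 9)
Step 2 gives the fully reduced T(s), with no common factor left to cancel. The denominator's leading coefficient is 2, so divide each of its coefficients by 2 to get the monic form.

Answer: s^3 + 7*s^2/2 + 3*s + 9/2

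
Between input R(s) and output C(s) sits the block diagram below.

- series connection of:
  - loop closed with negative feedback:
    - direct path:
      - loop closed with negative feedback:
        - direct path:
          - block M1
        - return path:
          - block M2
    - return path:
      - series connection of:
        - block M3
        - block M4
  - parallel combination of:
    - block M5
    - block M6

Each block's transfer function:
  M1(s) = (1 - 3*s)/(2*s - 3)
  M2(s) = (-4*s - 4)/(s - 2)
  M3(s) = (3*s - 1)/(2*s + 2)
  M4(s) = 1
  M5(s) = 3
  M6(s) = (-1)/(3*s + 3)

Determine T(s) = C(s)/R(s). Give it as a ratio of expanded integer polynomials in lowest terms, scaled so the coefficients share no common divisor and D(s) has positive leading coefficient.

Step 1. reduce the feedback loop with forward M1 and return M2 = (-3*s^2 + 7*s - 2)/(14*s^2 + s + 2)
Step 2. series reduction of M3, M4 = (3*s - 1)/(2*s + 2)
Step 3. reduce the feedback loop with forward [M1/(1+M1*M2)] and return (M3*M4) = (-6*s^3 + 8*s^2 + 10*s - 4)/(19*s^3 + 54*s^2 - 7*s + 6)
Step 4. add M5, M6 (parallel) = (9*s + 8)/(3*s + 3)
Step 5. cascade [[M1/(1+M1*M2)]/(1+[M1/(1+M1*M2)]*(M3*M4))], (M5+M6) - this is the overall T(s), already in the required normalized form

Answer: (-54*s^3 + 78*s^2 + 76*s - 32)/(57*s^3 + 162*s^2 - 21*s + 18)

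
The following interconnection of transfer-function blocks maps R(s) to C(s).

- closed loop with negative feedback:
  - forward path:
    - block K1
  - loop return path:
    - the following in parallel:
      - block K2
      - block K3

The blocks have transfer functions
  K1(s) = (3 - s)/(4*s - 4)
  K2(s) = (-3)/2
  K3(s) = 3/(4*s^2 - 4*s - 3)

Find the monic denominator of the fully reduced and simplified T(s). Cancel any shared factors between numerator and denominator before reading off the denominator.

Step 1: reduce the parallel group K2, K3: (-12*s^2 + 12*s + 15)/(8*s^2 - 8*s - 6)
Step 2: collapse the loop (K1 forward, (K2+K3) return): (-8*s^3 + 32*s^2 - 18*s - 18)/(44*s^3 - 112*s^2 + 29*s + 69)
That last expression is T(s), already simplified. Scaling its denominator by 1/44 (the reciprocal of the leading coefficient) yields the monic denominator.

Final answer: s^3 - 28*s^2/11 + 29*s/44 + 69/44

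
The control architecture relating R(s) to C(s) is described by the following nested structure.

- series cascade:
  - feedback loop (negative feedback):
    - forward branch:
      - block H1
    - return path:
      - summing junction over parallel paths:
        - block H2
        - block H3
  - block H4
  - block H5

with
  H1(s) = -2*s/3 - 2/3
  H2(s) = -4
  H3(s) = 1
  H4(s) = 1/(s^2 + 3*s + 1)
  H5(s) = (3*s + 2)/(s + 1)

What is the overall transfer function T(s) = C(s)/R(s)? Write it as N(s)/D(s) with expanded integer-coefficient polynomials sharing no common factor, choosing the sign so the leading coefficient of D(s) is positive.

Step 1 - combine H2, H3 in parallel -> -3
Step 2 - collapse the loop (H1 forward, (H2+H3) return) -> (-2*s - 2)/(6*s + 9)
Step 3 - multiply [H1/(1+H1*(H2+H3))], H4, H5 (series), which is the overall transfer function T(s) = C(s)/R(s) in lowest terms

Final answer: (-6*s - 4)/(6*s^3 + 27*s^2 + 33*s + 9)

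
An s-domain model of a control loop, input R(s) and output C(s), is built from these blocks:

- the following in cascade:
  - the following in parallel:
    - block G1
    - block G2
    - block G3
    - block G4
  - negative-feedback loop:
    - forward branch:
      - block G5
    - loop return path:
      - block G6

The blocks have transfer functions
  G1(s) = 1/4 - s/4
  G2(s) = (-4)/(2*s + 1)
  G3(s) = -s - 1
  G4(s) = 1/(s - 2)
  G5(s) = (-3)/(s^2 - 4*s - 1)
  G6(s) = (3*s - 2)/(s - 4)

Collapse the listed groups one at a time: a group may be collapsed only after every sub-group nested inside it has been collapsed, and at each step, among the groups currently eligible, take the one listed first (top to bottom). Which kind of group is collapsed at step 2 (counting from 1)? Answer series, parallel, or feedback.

[1] sum the parallel branches G1, G2, G3, G4
[2] collapse the loop (G5 forward, G6 return)
[3] multiply (G1+G2+G3+G4), [G5/(1+G5*G6)] (series)
Step 2 collapses a feedback group.

Answer: feedback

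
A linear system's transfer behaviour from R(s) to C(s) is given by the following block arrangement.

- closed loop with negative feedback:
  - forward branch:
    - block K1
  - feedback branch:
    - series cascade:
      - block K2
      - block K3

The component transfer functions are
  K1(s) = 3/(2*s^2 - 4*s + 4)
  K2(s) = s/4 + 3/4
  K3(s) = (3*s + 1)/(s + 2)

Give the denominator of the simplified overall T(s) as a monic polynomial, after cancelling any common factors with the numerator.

First reduce the diagram to T(s).

[1] series reduction of K2, K3 = (3*s^2 + 10*s + 3)/(4*s + 8)
[2] apply the feedback formula to K1, (K2*K3) = (12*s + 24)/(8*s^3 + 9*s^2 + 14*s + 41)
T(s) is the step-2 result (common factors already cancelled). Leading coefficient of the denominator: 8. Divide through by 8 for the monic polynomial.

Answer: s^3 + 9*s^2/8 + 7*s/4 + 41/8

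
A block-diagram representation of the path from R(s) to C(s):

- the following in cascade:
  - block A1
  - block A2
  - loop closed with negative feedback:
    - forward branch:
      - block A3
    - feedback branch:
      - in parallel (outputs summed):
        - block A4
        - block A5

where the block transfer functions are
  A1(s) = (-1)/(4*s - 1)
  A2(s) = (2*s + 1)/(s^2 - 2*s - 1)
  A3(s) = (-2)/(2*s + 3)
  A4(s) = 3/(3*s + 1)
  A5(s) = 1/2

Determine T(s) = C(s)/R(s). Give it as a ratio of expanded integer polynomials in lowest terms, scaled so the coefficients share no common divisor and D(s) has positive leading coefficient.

[1] parallel reduction of A4, A5 -> (3*s + 7)/(6*s + 2)
[2] collapse the loop (A3 forward, (A4+A5) return) -> (-3*s - 1)/(3*s^2 + 4*s - 2)
[3] cascade A1, A2, [A3/(1+A3*(A4+A5))]; the result is T(s) itself (integer coefficients, no common factor, positive leading denominator coefficient)

Hence the answer: (6*s^2 + 5*s + 1)/(12*s^5 - 11*s^4 - 50*s^3 + 13*s^2 + 8*s - 2)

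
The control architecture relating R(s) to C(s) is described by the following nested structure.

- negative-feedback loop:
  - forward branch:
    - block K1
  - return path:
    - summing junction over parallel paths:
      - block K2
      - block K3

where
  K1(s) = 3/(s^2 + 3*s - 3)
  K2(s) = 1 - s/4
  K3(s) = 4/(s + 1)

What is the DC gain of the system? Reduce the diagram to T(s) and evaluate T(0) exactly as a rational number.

Step 1. combine K2, K3 in parallel = (-s^2 + 3*s + 20)/(4*s + 4)
Step 2. close the feedback loop around K1, (K2+K3) = (12*s + 12)/(4*s^3 + 13*s^2 + 9*s + 48)
Step 2 gives the overall T(s). Then T(0) = 12/48 = 1/4.

Hence the answer: 1/4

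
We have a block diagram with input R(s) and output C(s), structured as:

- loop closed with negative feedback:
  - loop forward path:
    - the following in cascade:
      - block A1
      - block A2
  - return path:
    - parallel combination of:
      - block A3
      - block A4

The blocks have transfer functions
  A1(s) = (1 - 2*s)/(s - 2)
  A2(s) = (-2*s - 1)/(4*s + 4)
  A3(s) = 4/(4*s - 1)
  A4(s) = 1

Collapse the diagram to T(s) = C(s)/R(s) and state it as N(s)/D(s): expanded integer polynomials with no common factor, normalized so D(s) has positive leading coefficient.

Step 1. combine A1, A2 in series -> (4*s^2 - 1)/(4*s^2 - 4*s - 8)
Step 2. combine A3, A4 in parallel -> (4*s + 3)/(4*s - 1)
Step 3. close the feedback loop around (A1*A2), (A3+A4); the result is T(s) itself (integer coefficients, no common factor, positive leading denominator coefficient)

Hence the answer: (16*s^3 - 4*s^2 - 4*s + 1)/(32*s^3 - 8*s^2 - 32*s + 5)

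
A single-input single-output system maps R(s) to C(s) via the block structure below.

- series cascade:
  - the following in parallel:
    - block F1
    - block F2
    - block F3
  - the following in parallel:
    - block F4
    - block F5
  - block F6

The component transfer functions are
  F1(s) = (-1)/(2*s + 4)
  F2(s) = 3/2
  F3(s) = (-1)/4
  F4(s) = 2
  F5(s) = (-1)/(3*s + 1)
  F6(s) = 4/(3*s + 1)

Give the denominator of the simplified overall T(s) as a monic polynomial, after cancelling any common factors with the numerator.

Step 1: add F1, F2, F3 (parallel) gives (5*s + 8)/(4*s + 8)
Step 2: reduce the parallel group F4, F5 gives (6*s + 1)/(3*s + 1)
Step 3: multiply (F1+F2+F3), (F4+F5), F6 (series) gives (30*s^2 + 53*s + 8)/(9*s^3 + 24*s^2 + 13*s + 2)
The result of step 3 is T(s) in lowest terms. Its denominator has leading coefficient 9; dividing the denominator through by 9 makes it monic.

Hence the answer: s^3 + 8*s^2/3 + 13*s/9 + 2/9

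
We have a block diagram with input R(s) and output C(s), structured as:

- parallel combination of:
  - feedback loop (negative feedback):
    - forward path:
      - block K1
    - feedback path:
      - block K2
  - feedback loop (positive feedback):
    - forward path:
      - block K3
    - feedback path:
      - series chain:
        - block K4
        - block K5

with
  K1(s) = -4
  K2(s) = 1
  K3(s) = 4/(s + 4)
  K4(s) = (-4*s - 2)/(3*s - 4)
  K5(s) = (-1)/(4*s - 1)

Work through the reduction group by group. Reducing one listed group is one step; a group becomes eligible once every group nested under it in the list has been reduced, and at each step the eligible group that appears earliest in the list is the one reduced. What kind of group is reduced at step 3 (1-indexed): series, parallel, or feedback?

1. apply the feedback formula to K1, K2
2. series reduction of K4, K5
3. reduce the feedback loop with forward K3 and return (K4*K5)
4. parallel reduction of [K1/(1+K1*K2)], [K3/(1-K3*(K4*K5))]
So the answer for step 3 is feedback.

Therefore the answer is feedback.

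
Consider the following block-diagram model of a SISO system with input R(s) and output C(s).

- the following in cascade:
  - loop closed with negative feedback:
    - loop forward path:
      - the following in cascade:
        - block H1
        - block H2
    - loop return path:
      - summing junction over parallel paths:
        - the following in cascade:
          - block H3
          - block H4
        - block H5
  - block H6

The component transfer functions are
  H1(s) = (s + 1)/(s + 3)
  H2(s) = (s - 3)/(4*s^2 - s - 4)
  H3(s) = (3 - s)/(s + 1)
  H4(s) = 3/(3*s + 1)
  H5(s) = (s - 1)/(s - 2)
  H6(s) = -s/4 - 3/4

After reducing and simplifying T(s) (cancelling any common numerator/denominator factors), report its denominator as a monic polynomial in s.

Reducing step by step:

[1] cascade H1, H2, giving (s^2 - 2*s - 3)/(4*s^3 + 11*s^2 - 7*s - 12)
[2] series reduction of H3, H4, giving (9 - 3*s)/(3*s^2 + 4*s + 1)
[3] sum the parallel branches (H3*H4), H5, giving (3*s^3 - 2*s^2 + 12*s - 19)/(3*s^3 - 2*s^2 - 7*s - 2)
[4] close the feedback loop around (H1*H2), ((H3*H4)+H5), giving (3*s^4 - 11*s^3 - s^2 + 19*s + 6)/(12*s^5 + 16*s^4 - 95*s^3 - 5*s^2 + 19*s + 81)
[5] series reduction of [(H1*H2)/(1+(H1*H2)*((H3*H4)+H5))], H6, giving (-3*s^5 + 2*s^4 + 34*s^3 - 16*s^2 - 63*s - 18)/(48*s^5 + 64*s^4 - 380*s^3 - 20*s^2 + 76*s + 324)
Step 5 gives the fully reduced T(s), with no common factor left to cancel. The denominator's leading coefficient is 48, so divide each of its coefficients by 48 to get the monic form.

Answer: s^5 + 4*s^4/3 - 95*s^3/12 - 5*s^2/12 + 19*s/12 + 27/4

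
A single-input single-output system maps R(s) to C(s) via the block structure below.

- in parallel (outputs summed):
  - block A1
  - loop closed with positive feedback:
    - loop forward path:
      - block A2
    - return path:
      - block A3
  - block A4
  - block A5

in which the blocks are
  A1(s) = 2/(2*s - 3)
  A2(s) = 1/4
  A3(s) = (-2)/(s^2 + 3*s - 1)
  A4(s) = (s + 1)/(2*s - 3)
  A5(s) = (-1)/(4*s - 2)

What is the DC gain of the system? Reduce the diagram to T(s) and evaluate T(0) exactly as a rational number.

The answer is 0.

Reasoning:
(1) feedback reduction of A2, A3; result (s^2 + 3*s - 1)/(4*s^2 + 12*s - 2)
(2) combine A1, [A2/(1-A2*A3)], A4, A5 in parallel; result (12*s^4 + 44*s^3 + 13*s^2 - 9*s)/(16*s^4 + 16*s^3 - 92*s^2 + 52*s - 6)
Evaluating the step-2 result (the overall T(s)) at s = 0 gives T(0) = 0/(-6) = 0.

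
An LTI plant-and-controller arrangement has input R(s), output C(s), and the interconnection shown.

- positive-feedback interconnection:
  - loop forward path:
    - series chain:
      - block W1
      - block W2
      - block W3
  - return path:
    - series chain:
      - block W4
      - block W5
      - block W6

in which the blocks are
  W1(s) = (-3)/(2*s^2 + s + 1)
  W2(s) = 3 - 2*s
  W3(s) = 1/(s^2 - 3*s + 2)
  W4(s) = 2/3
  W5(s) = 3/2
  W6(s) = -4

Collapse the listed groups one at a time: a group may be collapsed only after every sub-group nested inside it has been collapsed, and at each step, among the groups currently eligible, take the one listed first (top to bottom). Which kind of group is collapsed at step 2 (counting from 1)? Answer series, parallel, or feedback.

Answer: series

Working:
1. series reduction of W1, W2, W3
2. cascade W4, W5, W6
3. reduce the feedback loop with forward (W1*W2*W3) and return (W4*W5*W6)
Step 2 collapses a series group.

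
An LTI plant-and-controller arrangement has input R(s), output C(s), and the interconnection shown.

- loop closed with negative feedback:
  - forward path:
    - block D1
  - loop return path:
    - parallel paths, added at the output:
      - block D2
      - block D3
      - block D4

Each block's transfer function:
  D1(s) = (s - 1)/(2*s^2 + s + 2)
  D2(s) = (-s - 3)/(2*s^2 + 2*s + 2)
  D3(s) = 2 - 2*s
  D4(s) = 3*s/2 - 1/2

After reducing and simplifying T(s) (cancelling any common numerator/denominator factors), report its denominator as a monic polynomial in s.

The answer is s^4 + 3*s^3 + 3*s^2 + 5*s/3 + 4/3.

Reasoning:
Step 1: sum the parallel branches D2, D3, D4, giving (-s^3 + 2*s^2 + s)/(2*s^2 + 2*s + 2)
Step 2: reduce the feedback loop with forward D1 and return (D2+D3+D4), giving (2*s^3 - 2)/(3*s^4 + 9*s^3 + 9*s^2 + 5*s + 4)
T(s) is the step-2 result (common factors already cancelled). Leading coefficient of the denominator: 3. Divide through by 3 for the monic polynomial.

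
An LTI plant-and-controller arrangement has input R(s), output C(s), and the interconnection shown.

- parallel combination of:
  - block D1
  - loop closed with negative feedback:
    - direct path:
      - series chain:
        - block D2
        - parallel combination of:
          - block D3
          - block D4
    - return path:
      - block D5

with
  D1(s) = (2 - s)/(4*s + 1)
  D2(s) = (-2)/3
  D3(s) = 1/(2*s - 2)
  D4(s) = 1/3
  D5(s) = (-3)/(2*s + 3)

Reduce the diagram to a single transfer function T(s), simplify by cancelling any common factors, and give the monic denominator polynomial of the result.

[1] parallel reduction of D3, D4, giving (2*s + 1)/(6*s - 6)
[2] combine D2, (D3+D4) in series, giving (-2*s - 1)/(9*s - 9)
[3] close the feedback loop around (D2*(D3+D4)), D5, giving (-4*s^2 - 8*s - 3)/(18*s^2 + 15*s - 24)
[4] reduce the parallel group D1, [(D2*(D3+D4))/(1+(D2*(D3+D4))*D5)], giving (-34*s^3 - 15*s^2 + 34*s - 51)/(72*s^3 + 78*s^2 - 81*s - 24)
T(s) is the step-4 result (common factors already cancelled). Leading coefficient of the denominator: 72. Divide through by 72 for the monic polynomial.

Answer: s^3 + 13*s^2/12 - 9*s/8 - 1/3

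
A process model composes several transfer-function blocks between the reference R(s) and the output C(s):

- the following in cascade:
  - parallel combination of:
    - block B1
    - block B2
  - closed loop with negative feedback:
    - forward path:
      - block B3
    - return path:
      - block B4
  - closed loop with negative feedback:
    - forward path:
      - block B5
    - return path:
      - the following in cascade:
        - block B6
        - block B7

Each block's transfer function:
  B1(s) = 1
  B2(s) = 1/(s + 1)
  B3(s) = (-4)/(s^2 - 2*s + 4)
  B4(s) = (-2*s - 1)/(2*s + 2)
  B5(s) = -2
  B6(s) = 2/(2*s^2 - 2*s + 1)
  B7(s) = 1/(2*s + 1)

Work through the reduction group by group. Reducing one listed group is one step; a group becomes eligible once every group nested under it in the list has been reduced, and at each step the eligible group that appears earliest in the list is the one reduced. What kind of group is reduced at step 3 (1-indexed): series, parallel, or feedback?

(1) sum the parallel branches B1, B2
(2) close the feedback loop around B3, B4
(3) series reduction of B6, B7
(4) close the feedback loop around B5, (B6*B7)
(5) cascade (B1+B2), [B3/(1+B3*B4)], [B5/(1+B5*(B6*B7))]
Step 3: series.

Hence the answer: series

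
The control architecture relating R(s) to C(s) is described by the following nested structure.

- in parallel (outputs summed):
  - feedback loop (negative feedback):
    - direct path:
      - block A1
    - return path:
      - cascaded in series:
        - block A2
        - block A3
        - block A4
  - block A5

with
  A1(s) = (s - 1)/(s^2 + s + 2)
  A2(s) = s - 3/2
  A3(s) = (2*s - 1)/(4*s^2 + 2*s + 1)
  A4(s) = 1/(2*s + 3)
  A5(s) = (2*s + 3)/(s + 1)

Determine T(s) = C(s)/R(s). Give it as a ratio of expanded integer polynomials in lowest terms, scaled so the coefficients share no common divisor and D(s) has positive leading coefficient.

(1) combine A2, A3, A4 in series, giving (4*s^2 - 8*s + 3)/(16*s^3 + 32*s^2 + 16*s + 6)
(2) reduce the feedback loop with forward A1 and return (A2*A3*A4), giving (16*s^4 + 16*s^3 - 16*s^2 - 10*s - 6)/(16*s^5 + 48*s^4 + 84*s^3 + 74*s^2 + 49*s + 9)
(3) sum the parallel branches [A1/(1+A1*(A2*A3*A4))], A5, which is the overall transfer function T(s) = C(s)/R(s) in lowest terms

Answer: (32*s^6 + 160*s^5 + 344*s^4 + 400*s^3 + 294*s^2 + 149*s + 21)/(16*s^6 + 64*s^5 + 132*s^4 + 158*s^3 + 123*s^2 + 58*s + 9)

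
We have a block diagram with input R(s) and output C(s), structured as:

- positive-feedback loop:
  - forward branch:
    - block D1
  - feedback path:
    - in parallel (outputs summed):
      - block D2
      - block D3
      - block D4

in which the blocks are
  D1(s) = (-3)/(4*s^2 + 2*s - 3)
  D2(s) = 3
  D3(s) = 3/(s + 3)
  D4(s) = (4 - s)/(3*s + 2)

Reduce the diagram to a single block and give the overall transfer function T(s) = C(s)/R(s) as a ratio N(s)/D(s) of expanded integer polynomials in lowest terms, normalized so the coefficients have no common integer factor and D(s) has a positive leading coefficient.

(1) add D2, D3, D4 (parallel) = (8*s^2 + 43*s + 36)/(3*s^2 + 11*s + 6)
(2) feedback reduction of D1, (D2+D3+D4) - this is the overall T(s), already in the required normalized form

Answer: (-9*s^2 - 33*s - 18)/(12*s^4 + 50*s^3 + 61*s^2 + 108*s + 90)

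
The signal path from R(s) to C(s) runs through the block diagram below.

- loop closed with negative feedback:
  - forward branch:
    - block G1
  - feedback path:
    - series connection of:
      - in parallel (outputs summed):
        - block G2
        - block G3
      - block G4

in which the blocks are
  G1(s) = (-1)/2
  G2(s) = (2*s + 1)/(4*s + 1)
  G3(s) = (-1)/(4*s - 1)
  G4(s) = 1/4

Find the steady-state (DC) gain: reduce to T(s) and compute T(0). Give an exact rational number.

(1) combine G2, G3 in parallel gives (8*s^2 - 2*s - 2)/(16*s^2 - 1)
(2) multiply (G2+G3), G4 (series) gives (4*s^2 - s - 1)/(32*s^2 - 2)
(3) apply the feedback formula to G1, ((G2+G3)*G4) gives (2 - 32*s^2)/(60*s^2 + s - 3)
Step 3 gives the overall T(s). Then T(0) = 2/(-3) = -2/3.

Hence the answer: -2/3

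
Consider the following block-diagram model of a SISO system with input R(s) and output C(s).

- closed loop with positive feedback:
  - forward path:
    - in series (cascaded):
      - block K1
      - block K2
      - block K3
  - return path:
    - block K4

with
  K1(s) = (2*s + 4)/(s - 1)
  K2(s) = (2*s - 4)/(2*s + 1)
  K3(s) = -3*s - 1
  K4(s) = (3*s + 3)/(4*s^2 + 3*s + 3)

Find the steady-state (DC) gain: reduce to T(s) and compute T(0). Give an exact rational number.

1. cascade K1, K2, K3: (-12*s^3 - 4*s^2 + 48*s + 16)/(2*s^2 - s - 1)
2. close the feedback loop around (K1*K2*K3), K4: (-48*s^5 - 52*s^4 + 144*s^3 + 196*s^2 + 192*s + 48)/(44*s^4 + 50*s^3 - 133*s^2 - 198*s - 51)
Evaluating the step-2 result (the overall T(s)) at s = 0 gives T(0) = 48/(-51) = -16/17.

Hence the answer: -16/17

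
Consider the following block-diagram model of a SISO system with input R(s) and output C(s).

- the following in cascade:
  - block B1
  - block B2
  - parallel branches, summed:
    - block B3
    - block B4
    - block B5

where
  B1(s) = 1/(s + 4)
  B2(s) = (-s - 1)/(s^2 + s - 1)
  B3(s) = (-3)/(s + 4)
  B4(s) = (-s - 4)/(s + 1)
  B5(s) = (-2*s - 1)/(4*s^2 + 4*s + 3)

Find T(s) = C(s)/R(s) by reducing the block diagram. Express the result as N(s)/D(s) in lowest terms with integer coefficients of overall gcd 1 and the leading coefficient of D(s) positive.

First reduce the diagram to T(s).

Step 1. sum the parallel branches B3, B4, B5: (-4*s^4 - 50*s^3 - 134*s^2 - 122*s - 61)/(4*s^4 + 24*s^3 + 39*s^2 + 31*s + 12)
Step 2. cascade B1, B2, (B3+B4+B5); the result is T(s) itself (integer coefficients, no common factor, positive leading denominator coefficient)

Answer: (4*s^4 + 50*s^3 + 134*s^2 + 122*s + 61)/(4*s^6 + 40*s^5 + 131*s^4 + 151*s^3 + 37*s^2 - 40*s - 48)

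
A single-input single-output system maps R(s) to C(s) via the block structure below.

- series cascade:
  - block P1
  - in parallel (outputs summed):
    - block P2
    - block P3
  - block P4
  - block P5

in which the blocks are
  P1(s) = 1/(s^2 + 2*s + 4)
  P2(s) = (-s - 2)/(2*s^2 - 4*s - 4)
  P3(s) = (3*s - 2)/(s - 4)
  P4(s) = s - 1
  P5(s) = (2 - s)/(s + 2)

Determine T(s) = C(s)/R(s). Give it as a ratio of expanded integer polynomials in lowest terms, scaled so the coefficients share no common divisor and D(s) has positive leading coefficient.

[1] combine P2, P3 in parallel -> (6*s^3 - 17*s^2 - 2*s + 16)/(2*s^3 - 12*s^2 + 12*s + 16)
[2] series reduction of P1, (P2+P3), P4, P5: this yields T(s), and no further normalization is needed

Final answer: (-6*s^5 + 35*s^4 - 61*s^3 + 12*s^2 + 52*s - 32)/(2*s^6 - 4*s^5 - 20*s^4 - 16*s^3 + 64*s^2 + 224*s + 128)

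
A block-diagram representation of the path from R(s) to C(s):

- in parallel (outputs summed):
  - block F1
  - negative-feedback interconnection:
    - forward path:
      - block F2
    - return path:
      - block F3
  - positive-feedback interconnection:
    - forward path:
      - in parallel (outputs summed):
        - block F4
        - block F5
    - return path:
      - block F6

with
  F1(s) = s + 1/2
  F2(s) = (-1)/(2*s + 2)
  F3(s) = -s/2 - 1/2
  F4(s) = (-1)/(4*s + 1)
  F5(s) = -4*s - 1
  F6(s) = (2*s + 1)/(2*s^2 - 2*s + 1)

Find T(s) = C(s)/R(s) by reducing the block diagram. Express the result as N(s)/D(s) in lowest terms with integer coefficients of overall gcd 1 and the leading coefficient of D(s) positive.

(1) close the feedback loop around F2, F3; result (-2)/(5*s + 5)
(2) add F4, F5 (parallel); result (-16*s^2 - 8*s - 2)/(4*s + 1)
(3) collapse the loop ((F4+F5) forward, F6 return); result (-32*s^4 + 16*s^3 - 4*s^2 - 4*s - 2)/(40*s^3 + 26*s^2 + 14*s + 3)
(4) sum the parallel branches F1, [F2/(1+F2*F3)], [(F4+F5)/(1-(F4+F5)*F6)] - this is the overall T(s), already in the required normalized form

Answer: (80*s^5 + 700*s^4 + 690*s^3 + 186*s^2 - s - 17)/(400*s^4 + 660*s^3 + 400*s^2 + 170*s + 30)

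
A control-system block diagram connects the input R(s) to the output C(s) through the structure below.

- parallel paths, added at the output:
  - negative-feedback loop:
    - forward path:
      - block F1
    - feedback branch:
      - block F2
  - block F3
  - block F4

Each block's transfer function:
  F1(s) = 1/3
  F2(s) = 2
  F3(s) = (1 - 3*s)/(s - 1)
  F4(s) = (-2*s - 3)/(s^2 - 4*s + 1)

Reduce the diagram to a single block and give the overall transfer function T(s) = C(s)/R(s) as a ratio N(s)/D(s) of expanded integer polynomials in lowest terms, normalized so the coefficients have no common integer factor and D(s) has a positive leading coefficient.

Step 1 - collapse the loop (F1 forward, F2 return) = 1/5
Step 2 - parallel reduction of [F1/(1+F1*F2)], F3, F4, which is the overall transfer function T(s) = C(s)/R(s) in lowest terms

Final answer: (-14*s^3 + 50*s^2 - 35*s + 19)/(5*s^3 - 25*s^2 + 25*s - 5)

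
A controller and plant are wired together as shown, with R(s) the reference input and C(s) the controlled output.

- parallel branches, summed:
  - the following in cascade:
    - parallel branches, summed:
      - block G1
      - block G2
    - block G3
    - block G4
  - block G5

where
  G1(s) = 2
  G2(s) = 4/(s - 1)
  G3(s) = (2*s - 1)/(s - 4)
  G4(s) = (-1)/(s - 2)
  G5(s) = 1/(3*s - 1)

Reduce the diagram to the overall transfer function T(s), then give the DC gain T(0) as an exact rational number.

Step 1: reduce the parallel group G1, G2 -> (2*s + 2)/(s - 1)
Step 2: multiply (G1+G2), G3, G4 (series) -> (-4*s^2 - 2*s + 2)/(s^3 - 7*s^2 + 14*s - 8)
Step 3: parallel reduction of ((G1+G2)*G3*G4), G5 -> (-11*s^3 - 9*s^2 + 22*s - 10)/(3*s^4 - 22*s^3 + 49*s^2 - 38*s + 8)
The step-3 result is T(s). Setting s = 0: T(0) = -10/8 = -5/4.

Answer: -5/4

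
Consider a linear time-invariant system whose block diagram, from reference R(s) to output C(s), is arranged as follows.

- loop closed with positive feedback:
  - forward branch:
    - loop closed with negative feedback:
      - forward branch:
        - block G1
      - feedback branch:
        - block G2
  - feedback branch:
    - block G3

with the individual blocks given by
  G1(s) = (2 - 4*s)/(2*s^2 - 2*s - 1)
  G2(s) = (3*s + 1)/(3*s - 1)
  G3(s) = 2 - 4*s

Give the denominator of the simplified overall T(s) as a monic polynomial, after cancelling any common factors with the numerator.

Answer: s^3 - 22*s^2/21 + 9*s/14 - 1/6

Working:
[1] collapse the loop (G1 forward, G2 return) = (-12*s^2 + 10*s - 2)/(6*s^3 - 20*s^2 + s + 3)
[2] collapse the loop ([G1/(1+G1*G2)] forward, G3 return) = (12*s^2 - 10*s + 2)/(42*s^3 - 44*s^2 + 27*s - 7)
Step 2 gives the fully reduced T(s), with no common factor left to cancel. The denominator's leading coefficient is 42, so divide each of its coefficients by 42 to get the monic form.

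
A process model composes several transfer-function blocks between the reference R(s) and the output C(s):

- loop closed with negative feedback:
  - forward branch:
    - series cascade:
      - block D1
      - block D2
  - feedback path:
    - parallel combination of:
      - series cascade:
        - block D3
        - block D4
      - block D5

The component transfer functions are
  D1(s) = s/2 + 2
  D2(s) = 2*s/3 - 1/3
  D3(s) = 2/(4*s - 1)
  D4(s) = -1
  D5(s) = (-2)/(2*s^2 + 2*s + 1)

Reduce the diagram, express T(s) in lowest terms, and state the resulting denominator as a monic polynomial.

First reduce the diagram to T(s).

1. cascade D1, D2: s^2/3 + 7*s/6 - 2/3
2. reduce the series chain D3, D4: (-2)/(4*s - 1)
3. reduce the parallel group (D3*D4), D5: (-4*s^2 - 12*s)/(8*s^3 + 6*s^2 + 2*s - 1)
4. close the feedback loop around (D1*D2), ((D3*D4)+D5): (-16*s^5 - 68*s^4 - 14*s^3 + 12*s^2 + 15*s - 4)/(8*s^4 + 4*s^3 + 32*s^2 - 60*s + 6)
T(s) is the step-4 result (common factors already cancelled). Leading coefficient of the denominator: 8. Divide through by 8 for the monic polynomial.

Answer: s^4 + s^3/2 + 4*s^2 - 15*s/2 + 3/4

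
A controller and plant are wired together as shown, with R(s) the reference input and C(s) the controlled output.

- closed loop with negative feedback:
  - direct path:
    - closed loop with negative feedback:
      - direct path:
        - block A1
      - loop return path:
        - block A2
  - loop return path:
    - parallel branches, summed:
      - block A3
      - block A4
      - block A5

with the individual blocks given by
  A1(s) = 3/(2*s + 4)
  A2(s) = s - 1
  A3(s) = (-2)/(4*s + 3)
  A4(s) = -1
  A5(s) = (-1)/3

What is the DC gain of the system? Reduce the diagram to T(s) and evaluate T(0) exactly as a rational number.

(1) apply the feedback formula to A1, A2, giving 3/(5*s + 1)
(2) combine A3, A4, A5 in parallel, giving (-16*s - 18)/(12*s + 9)
(3) apply the feedback formula to [A1/(1+A1*A2)], (A3+A4+A5), giving (12*s + 9)/(20*s^2 + 3*s - 15)
The step-3 result is T(s). Setting s = 0: T(0) = 9/(-15) = -3/5.

Answer: -3/5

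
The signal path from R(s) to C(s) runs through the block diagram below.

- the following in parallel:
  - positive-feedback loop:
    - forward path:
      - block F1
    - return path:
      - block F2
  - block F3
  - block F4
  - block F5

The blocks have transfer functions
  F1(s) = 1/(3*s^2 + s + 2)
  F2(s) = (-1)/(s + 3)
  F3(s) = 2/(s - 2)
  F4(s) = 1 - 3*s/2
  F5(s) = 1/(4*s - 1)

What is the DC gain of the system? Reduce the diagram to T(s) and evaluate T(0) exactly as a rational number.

Step 1. feedback reduction of F1, F2 gives (s + 3)/(3*s^3 + 10*s^2 + 5*s + 7)
Step 2. reduce the parallel group [F1/(1-F1*F2)], F3, F4, F5 gives (-36*s^6 - 15*s^5 + 272*s^4 + 27*s^3 + 181*s^2 - 112*s - 16)/(24*s^5 + 26*s^4 - 128*s^3 + 6*s^2 - 106*s + 28)
The step-2 result is T(s). Setting s = 0: T(0) = -16/28 = -4/7.

Final answer: -4/7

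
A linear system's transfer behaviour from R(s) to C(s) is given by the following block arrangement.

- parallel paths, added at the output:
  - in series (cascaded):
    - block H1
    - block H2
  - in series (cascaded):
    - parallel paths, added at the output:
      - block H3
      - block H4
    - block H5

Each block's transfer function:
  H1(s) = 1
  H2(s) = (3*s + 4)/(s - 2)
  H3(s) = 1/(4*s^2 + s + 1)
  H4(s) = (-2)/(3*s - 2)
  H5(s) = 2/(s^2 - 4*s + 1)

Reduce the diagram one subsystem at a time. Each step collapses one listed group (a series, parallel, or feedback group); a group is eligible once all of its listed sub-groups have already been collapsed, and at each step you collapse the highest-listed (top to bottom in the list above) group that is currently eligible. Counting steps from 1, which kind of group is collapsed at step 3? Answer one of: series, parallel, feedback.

Step 1 - combine H1, H2 in series
Step 2 - parallel reduction of H3, H4
Step 3 - combine (H3+H4), H5 in series
Step 4 - parallel reduction of (H1*H2), ((H3+H4)*H5)
Step 3 collapses a series group.

Hence the answer: series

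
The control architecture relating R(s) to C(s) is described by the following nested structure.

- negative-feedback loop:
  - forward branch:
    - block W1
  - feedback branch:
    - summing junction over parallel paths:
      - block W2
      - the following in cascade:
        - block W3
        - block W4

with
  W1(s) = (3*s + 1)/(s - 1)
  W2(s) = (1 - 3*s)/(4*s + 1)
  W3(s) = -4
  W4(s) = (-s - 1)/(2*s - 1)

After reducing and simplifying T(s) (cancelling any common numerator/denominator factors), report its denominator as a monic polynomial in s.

(1) cascade W3, W4; result (4*s + 4)/(2*s - 1)
(2) parallel reduction of W2, (W3*W4); result (10*s^2 + 25*s + 3)/(8*s^2 - 2*s - 1)
(3) reduce the feedback loop with forward W1 and return (W2+(W3*W4)); result (24*s^3 + 2*s^2 - 5*s - 1)/(38*s^3 + 75*s^2 + 35*s + 4)
The result of step 3 is T(s) in lowest terms. Its denominator has leading coefficient 38; dividing the denominator through by 38 makes it monic.

Answer: s^3 + 75*s^2/38 + 35*s/38 + 2/19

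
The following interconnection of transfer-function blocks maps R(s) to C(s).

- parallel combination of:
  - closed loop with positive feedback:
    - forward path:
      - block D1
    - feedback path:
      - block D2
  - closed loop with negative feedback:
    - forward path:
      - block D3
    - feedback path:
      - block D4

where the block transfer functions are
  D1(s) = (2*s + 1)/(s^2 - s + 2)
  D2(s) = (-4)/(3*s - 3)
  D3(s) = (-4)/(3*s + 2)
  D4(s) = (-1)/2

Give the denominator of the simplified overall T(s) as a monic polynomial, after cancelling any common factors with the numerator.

Step 1 - reduce the feedback loop with forward D1 and return D2; result (6*s^2 - 3*s - 3)/(3*s^3 - 6*s^2 + 17*s - 2)
Step 2 - apply the feedback formula to D3, D4; result (-4)/(3*s + 4)
Step 3 - sum the parallel branches [D1/(1-D1*D2)], [D3/(1+D3*D4)]; result (6*s^3 + 39*s^2 - 89*s - 4)/(9*s^4 - 6*s^3 + 27*s^2 + 62*s - 8)
Step 3 gives the fully reduced T(s), with no common factor left to cancel. The denominator's leading coefficient is 9, so divide each of its coefficients by 9 to get the monic form.

Hence the answer: s^4 - 2*s^3/3 + 3*s^2 + 62*s/9 - 8/9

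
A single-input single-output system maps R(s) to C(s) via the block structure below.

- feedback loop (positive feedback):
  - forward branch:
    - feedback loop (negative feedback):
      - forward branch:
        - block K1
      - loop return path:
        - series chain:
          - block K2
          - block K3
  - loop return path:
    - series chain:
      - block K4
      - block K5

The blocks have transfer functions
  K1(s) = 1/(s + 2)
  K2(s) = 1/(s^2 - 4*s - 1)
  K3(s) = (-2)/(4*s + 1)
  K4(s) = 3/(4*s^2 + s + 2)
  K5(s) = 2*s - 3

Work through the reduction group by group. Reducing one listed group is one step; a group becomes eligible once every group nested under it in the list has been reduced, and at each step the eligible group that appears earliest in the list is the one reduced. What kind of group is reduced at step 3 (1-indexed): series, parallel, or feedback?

1. combine K2, K3 in series
2. close the feedback loop around K1, (K2*K3)
3. reduce the series chain K4, K5
4. collapse the loop ([K1/(1+K1*(K2*K3))] forward, (K4*K5) return)
At step 3 the group reduced is series.

Therefore the answer is series.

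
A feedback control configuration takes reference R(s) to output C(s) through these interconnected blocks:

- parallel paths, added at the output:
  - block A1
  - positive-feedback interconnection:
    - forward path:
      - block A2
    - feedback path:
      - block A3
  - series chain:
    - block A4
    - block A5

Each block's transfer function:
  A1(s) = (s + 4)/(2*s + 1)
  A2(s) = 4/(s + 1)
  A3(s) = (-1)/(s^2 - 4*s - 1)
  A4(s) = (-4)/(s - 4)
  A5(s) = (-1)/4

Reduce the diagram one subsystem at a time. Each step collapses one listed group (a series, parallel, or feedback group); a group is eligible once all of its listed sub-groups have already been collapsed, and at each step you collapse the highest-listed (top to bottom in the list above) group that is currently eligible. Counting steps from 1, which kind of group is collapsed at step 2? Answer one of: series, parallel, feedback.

The answer is series.

Reasoning:
(1) reduce the feedback loop with forward A2 and return A3
(2) combine A4, A5 in series
(3) combine A1, [A2/(1-A2*A3)], (A4*A5) in parallel
At step 2 the group reduced is series.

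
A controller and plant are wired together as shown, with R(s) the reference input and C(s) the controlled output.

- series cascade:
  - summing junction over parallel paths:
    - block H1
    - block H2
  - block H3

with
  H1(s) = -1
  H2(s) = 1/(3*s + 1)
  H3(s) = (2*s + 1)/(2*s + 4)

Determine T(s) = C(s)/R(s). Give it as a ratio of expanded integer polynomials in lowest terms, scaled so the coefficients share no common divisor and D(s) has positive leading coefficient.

[1] combine H1, H2 in parallel -> (-3*s)/(3*s + 1)
[2] cascade (H1+H2), H3; the result is T(s) itself (integer coefficients, no common factor, positive leading denominator coefficient)

Final answer: (-6*s^2 - 3*s)/(6*s^2 + 14*s + 4)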